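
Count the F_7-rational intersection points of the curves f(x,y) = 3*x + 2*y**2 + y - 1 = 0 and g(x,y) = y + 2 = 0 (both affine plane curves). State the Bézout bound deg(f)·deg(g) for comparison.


Common zeros: {(3, 5)}; count = 1; Bézout bound = 2.

deg(f) = 2, deg(g) = 1, so Bézout bound = 2.
Scan x ∈ F_7. For each x, list the y ∈ F_7 with f(x, y) ≡ 0 and those with g(x, y) ≡ 0 (mod 7); the common zeros in that column are the intersection.
  x = 0: f ≡ 0 at y ∈ {4, 6}; g ≡ 0 at y ∈ {5}; common: ∅.
  x = 1: f ≡ 0 at y ∈ ∅; g ≡ 0 at y ∈ {5}; common: ∅.
  x = 2: f ≡ 0 at y ∈ ∅; g ≡ 0 at y ∈ {5}; common: ∅.
  x = 3: f ≡ 0 at y ∈ {5}; g ≡ 0 at y ∈ {5}; common: {5}.
  x = 4: f ≡ 0 at y ∈ {1, 2}; g ≡ 0 at y ∈ {5}; common: ∅.
  x = 5: f ≡ 0 at y ∈ {0, 3}; g ≡ 0 at y ∈ {5}; common: ∅.
  x = 6: f ≡ 0 at y ∈ ∅; g ≡ 0 at y ∈ {5}; common: ∅.
Collecting: common zeros = {(3, 5)}, so the count is 1.
Comparison with the Bézout bound: 1 ≤ 2 = deg(f)·deg(g), as expected for curves with no common component (the affine F_7-count falls short of the bound because intersections may lie at infinity, over extension fields, or carry multiplicity).


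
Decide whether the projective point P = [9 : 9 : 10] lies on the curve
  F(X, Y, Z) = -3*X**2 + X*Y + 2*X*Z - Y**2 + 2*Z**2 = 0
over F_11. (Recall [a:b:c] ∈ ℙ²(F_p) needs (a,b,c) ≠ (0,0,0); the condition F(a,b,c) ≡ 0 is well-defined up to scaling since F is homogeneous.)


F(9,9,10) ≡ 5 (mod 11); P is NOT on the curve.

Evaluate F(9, 9, 10) term-by-term (mod 11).
  -3*X**2 ↦ -3·81·1·1 = -243
  X*Y ↦ 1·9·9·1 = 81
  2*X*Z ↦ 2·9·1·10 = 180
  -Y**2 ↦ -1·1·81·1 = -81
  2*Z**2 ↦ 2·1·1·100 = 200
Sum: F(9, 9, 10) = (-243) + (81) + (180) + (-81) + (200) = 137.
Reducing mod 11: 137 ≡ 5 (mod 11).
Since F(a, b, c) ≡ 5 ≠ 0 (mod 11), P does NOT lie on the curve.


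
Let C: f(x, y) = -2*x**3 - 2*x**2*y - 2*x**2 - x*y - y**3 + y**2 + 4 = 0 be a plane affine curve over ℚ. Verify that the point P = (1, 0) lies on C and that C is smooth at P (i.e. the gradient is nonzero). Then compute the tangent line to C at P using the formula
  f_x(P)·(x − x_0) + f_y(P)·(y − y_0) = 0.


Tangent line at P: -10*x - 3*y + 10 = 0.

Step 1: f(1, 0) = 0, so P lies on C.
Step 2: partial derivatives
  f_x(x, y) = -6*x**2 - 4*x*y - 4*x - y, f_y(x, y) = -2*x**2 - x - 3*y**2 + 2*y.
  f_x(P) = -10, f_y(P) = -3 (gradient nonzero, so P is smooth).
Step 3: tangent line at P: -10·(x − 1) + -3·(y − 0) = 0.
Expanding: -10*x - 3*y + 10 = 0.


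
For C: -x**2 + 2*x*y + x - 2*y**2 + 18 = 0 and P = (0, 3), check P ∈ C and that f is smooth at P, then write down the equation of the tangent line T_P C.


Tangent line at P: 7*x - 12*y + 36 = 0.

Step 1: f(0, 3) = 0, so P lies on C.
Step 2: partial derivatives
  f_x(x, y) = -2*x + 2*y + 1, f_y(x, y) = 2*x - 4*y.
  f_x(P) = 7, f_y(P) = -12 (gradient nonzero, so P is smooth).
Step 3: tangent line at P: 7·(x − 0) + -12·(y − 3) = 0.
Expanding: 7*x - 12*y + 36 = 0.


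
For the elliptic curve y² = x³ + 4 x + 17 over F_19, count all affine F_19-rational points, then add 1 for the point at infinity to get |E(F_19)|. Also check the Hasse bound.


Affine points = {(0, 6), (0, 13), (11, 9), (11, 10), (12, 8), (12, 11), (13, 9), (13, 10), (14, 9), (14, 10), (16, 4), (16, 15), (17, 1), (17, 18)}; affine count = 14; |E(F_19)| = 15.

Discriminant check: Δ ∝ 4a³ + 27b² = 4·4³ + 27·17² = 4·64 + 27·289 ≡ 3 (mod 19). Nonzero ⇒ E is nonsingular.
For each x ∈ F_19, compute rhs = x³ + 4·x + 17 mod 19, then count y ∈ F_19 with y² ≡ rhs.
  x = 0: rhs = 17, matching y values: 6, 13 (2 points).
  x = 1: rhs = 3, matching y values: none (0 points).
  x = 2: rhs = 14, matching y values: none (0 points).
  x = 3: rhs = 18, matching y values: none (0 points).
  x = 4: rhs = 2, matching y values: none (0 points).
  x = 5: rhs = 10, matching y values: none (0 points).
  x = 6: rhs = 10, matching y values: none (0 points).
  x = 7: rhs = 8, matching y values: none (0 points).
  x = 8: rhs = 10, matching y values: none (0 points).
  x = 9: rhs = 3, matching y values: none (0 points).
  x = 10: rhs = 12, matching y values: none (0 points).
  x = 11: rhs = 5, matching y values: 9, 10 (2 points).
  x = 12: rhs = 7, matching y values: 8, 11 (2 points).
  x = 13: rhs = 5, matching y values: 9, 10 (2 points).
  x = 14: rhs = 5, matching y values: 9, 10 (2 points).
  x = 15: rhs = 13, matching y values: none (0 points).
  x = 16: rhs = 16, matching y values: 4, 15 (2 points).
  x = 17: rhs = 1, matching y values: 1, 18 (2 points).
  x = 18: rhs = 12, matching y values: none (0 points).
Total affine count: 14.
Full point count |E(F_19)| = 14 + 1 = 15.
Hasse bound: |15 − (19+1)| = |-5| = 5 ≤ 2√19 ≈ 8.7178 ✓.


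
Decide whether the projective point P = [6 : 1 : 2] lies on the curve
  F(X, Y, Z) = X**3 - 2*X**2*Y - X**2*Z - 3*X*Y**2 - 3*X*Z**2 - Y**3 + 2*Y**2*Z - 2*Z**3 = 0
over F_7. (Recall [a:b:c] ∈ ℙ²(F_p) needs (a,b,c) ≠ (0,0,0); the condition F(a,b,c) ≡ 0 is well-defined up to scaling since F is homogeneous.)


F(6,1,2) ≡ 4 (mod 7); P is NOT on the curve.

Evaluate F(6, 1, 2) term-by-term (mod 7).
  X**3 ↦ 1·216·1·1 = 216
  -2*X**2*Y ↦ -2·36·1·1 = -72
  -X**2*Z ↦ -1·36·1·2 = -72
  -3*X*Y**2 ↦ -3·6·1·1 = -18
  -3*X*Z**2 ↦ -3·6·1·4 = -72
  -Y**3 ↦ -1·1·1·1 = -1
  2*Y**2*Z ↦ 2·1·1·2 = 4
  -2*Z**3 ↦ -2·1·1·8 = -16
Sum: F(6, 1, 2) = (216) + (-72) + (-72) + (-18) + (-72) + (-1) + (4) + (-16) = -31.
Reducing mod 7: -31 ≡ 4 (mod 7).
Since F(a, b, c) ≡ 4 ≠ 0 (mod 7), P does NOT lie on the curve.


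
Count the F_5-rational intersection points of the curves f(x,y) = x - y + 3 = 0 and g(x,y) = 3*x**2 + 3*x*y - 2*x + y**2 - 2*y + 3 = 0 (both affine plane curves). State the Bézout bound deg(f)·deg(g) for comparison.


Common zeros: ∅; count = 0; Bézout bound = 2.

deg(f) = 1, deg(g) = 2, so Bézout bound = 2.
Scan x ∈ F_5. For each x, list the y ∈ F_5 with f(x, y) ≡ 0 and those with g(x, y) ≡ 0 (mod 5); the common zeros in that column are the intersection.
  x = 0: f ≡ 0 at y ∈ {3}; g ≡ 0 at y ∈ ∅; common: ∅.
  x = 1: f ≡ 0 at y ∈ {4}; g ≡ 0 at y ∈ {2}; common: ∅.
  x = 2: f ≡ 0 at y ∈ {0}; g ≡ 0 at y ∈ ∅; common: ∅.
  x = 3: f ≡ 0 at y ∈ {1}; g ≡ 0 at y ∈ ∅; common: ∅.
  x = 4: f ≡ 0 at y ∈ {2}; g ≡ 0 at y ∈ ∅; common: ∅.
Collecting: common zeros = ∅, so the count is 0.
Comparison with the Bézout bound: 0 ≤ 2 = deg(f)·deg(g), as expected for curves with no common component (the affine F_5-count falls short of the bound because intersections may lie at infinity, over extension fields, or carry multiplicity).


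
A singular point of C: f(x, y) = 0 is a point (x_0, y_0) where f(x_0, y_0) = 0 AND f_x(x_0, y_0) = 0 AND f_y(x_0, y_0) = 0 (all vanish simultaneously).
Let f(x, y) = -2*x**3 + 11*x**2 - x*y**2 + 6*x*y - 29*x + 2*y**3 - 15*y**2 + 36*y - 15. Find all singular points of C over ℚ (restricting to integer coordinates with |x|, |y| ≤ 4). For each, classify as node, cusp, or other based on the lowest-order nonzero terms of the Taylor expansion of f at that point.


Singular points: {(2, 3)}; classification: node.

Compute partial derivatives:
  f_x = -6*x**2 + 22*x - y**2 + 6*y - 29.
  f_y = -2*x*y + 6*x + 6*y**2 - 30*y + 36.
Scan x_0 ∈ {−4, ..., 4}. For each x_0, f_y(x_0, y) is a polynomial in y; find its integer roots y ∈ {−4, ..., 4}, then test f_x and f at those candidates.
  x = -4: f_y(-4, y) = 6*y**2 - 22*y + 12; vanishes at y ∈ {3}. (-4, 3): f_x = -204 ≠ 0.
  x = -3: f_y(-3, y) = 6*y**2 - 24*y + 18; vanishes at y ∈ {1, 3}. (-3, 1): f_x = -144 ≠ 0; (-3, 3): f_x = -140 ≠ 0.
  x = -2: f_y(-2, y) = 6*y**2 - 26*y + 24; vanishes at y ∈ {3}. (-2, 3): f_x = -88 ≠ 0.
  x = -1: f_y(-1, y) = 6*y**2 - 28*y + 30; vanishes at y ∈ {3}. (-1, 3): f_x = -48 ≠ 0.
  x = 0: f_y(0, y) = 6*y**2 - 30*y + 36; vanishes at y ∈ {2, 3}. (0, 2): f_x = -21 ≠ 0; (0, 3): f_x = -20 ≠ 0.
  x = 1: f_y(1, y) = 6*y**2 - 32*y + 42; vanishes at y ∈ {3}. (1, 3): f_x = -4 ≠ 0.
  x = 2: f_y(2, y) = 6*y**2 - 34*y + 48; vanishes at y ∈ {3}. (2, 3): f_x = 0, f = 0 — SINGULAR.
  x = 3: f_y(3, y) = 6*y**2 - 36*y + 54; vanishes at y ∈ {3}. (3, 3): f_x = -8 ≠ 0.
  x = 4: f_y(4, y) = 6*y**2 - 38*y + 60; vanishes at y ∈ {3}. (4, 3): f_x = -28 ≠ 0.
Only singular point on the grid: (2, 3).
Classify: substitute x = 2 + u, y = 3 + v and expand: f = -2*u**3 - u**2 - u*v**2 + 2*v**3 + v**2.
No constant or linear terms (consistent with a singular point). Quadratic part: -u**2 + v**2. Cubic part: -2*u**3 - u*v**2 + 2*v**3.
The quadratic part v**2 - u**2 = (v − u)(v + u) splits into two distinct linear factors, so there are two distinct tangent lines y − 3 = ±(x − 2) — this is a node (ordinary double point).
Classification: node.


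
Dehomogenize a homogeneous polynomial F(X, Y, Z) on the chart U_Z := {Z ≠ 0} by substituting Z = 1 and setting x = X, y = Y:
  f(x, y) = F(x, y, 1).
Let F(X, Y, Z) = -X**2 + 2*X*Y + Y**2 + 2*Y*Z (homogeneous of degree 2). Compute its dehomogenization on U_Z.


f(x, y) = -x**2 + 2*x*y + y**2 + 2*y

On U_Z we set Z = 1. Each monomial c·X^i·Y^j·Z^k in F becomes c·x^i·y^j·1^k = c·x^i·y^j.
Substituting Z = 1: F(X, Y, 1) = -x**2 + 2*x*y + y**2 + 2*y.
Note: deg(f) ≤ deg(F) = 2; strict inequality happens when F is divisible by Z (lost terms).


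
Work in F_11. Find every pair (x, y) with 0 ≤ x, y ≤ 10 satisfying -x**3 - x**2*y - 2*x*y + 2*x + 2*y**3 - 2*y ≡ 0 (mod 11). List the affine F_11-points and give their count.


Affine F_11-points: {(0, 0), (0, 1), (0, 10), (2, 9), (4, 6), (6, 7), (9, 8), (10, 1)}; count = 8.

For each of the 121 pairs (x, y) ∈ F_11², evaluate f(x, y) mod 11. Record the zeros.
  x = 0: [0↦0, 1↦0, 2↦1, 3↦4, 4↦10, 5↦9, 6↦2, 7↦1, 8↦7, 9↦10, 10↦0]  zeros at y ∈ {0, 1, 10}
  x = 1: [0↦1, 1↦9, 2↦7, 3↦7, 4↦10, 5↦6, 6↦7, 7↦3, 8↦6, 9↦6, 10↦4]  zeros at y ∈ ∅
  x = 2: [0↦7, 1↦10, 2↦3, 3↦9, 4↦7, 5↦9, 6↦5, 7↦7, 8↦5, 9↦0, 10↦4]  zeros at y ∈ {9}
  x = 3: [0↦1, 1↦8, 2↦5, 3↦4, 4↦6, 5↦1, 6↦1, 7↦7, 8↦9, 9↦8, 10↦5]  zeros at y ∈ ∅
  x = 4: [0↦10, 1↦8, 2↦7, 3↦8, 4↦1, 5↦9, 6↦0, 7↦8, 8↦1, 9↦2, 10↦1]  zeros at y ∈ {6}
  x = 5: [0↦6, 1↦4, 2↦3, 3↦4, 4↦8, 5↦5, 6↦7, 7↦4, 8↦8, 9↦9, 10↦8]  zeros at y ∈ ∅
  x = 6: [0↦5, 1↦1, 2↦9, 3↦8, 4↦10, 5↦5, 6↦5, 7↦0, 8↦2, 9↦1, 10↦9]  zeros at y ∈ {7}
  x = 7: [0↦1, 1↦4, 2↦8, 3↦3, 4↦1, 5↦3, 6↦10, 7↦1, 8↦10, 9↦5, 10↦9]  zeros at y ∈ ∅
  x = 8: [0↦10, 1↦7, 2↦5, 3↦5, 4↦8, 5↦4, 6↦5, 7↦1, 8↦4, 9↦4, 10↦2]  zeros at y ∈ ∅
  x = 9: [0↦4, 1↦4, 2↦5, 3↦8, 4↦3, 5↦2, 6↦6, 7↦5, 8↦0, 9↦3, 10↦4]  zeros at y ∈ {8}
  x = 10: [0↦10, 1↦0, 2↦2, 3↦6, 4↦2, 5↦2, 6↦7, 7↦7, 8↦3, 9↦7, 10↦9]  zeros at y ∈ {1}
Collecting zeros: affine points = {(0, 0), (0, 1), (0, 10), (2, 9), (4, 6), (6, 7), (9, 8), (10, 1)}.
Total count |C(F_11)_aff| = 8.


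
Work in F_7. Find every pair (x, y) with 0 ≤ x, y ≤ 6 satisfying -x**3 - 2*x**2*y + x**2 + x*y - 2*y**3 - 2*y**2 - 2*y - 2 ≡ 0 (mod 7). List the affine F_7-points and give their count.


Affine F_7-points: {(0, 6), (4, 1), (5, 3), (5, 5), (6, 0)}; count = 5.

For each of the 49 pairs (x, y) ∈ F_7², evaluate f(x, y) mod 7. Record the zeros.
  x = 0: [0↦5, 1↦6, 2↦5, 3↦4, 4↦5, 5↦3, 6↦0]  zeros at y ∈ {6}
  x = 1: [0↦5, 1↦5, 2↦3, 3↦1, 4↦1, 5↦5, 6↦1]  zeros at y ∈ ∅
  x = 2: [0↦1, 1↦3, 2↦3, 3↦3, 4↦5, 5↦4, 6↦2]  zeros at y ∈ ∅
  x = 3: [0↦1, 1↦1, 2↦6, 3↦4, 4↦4, 5↦1, 6↦4]  zeros at y ∈ ∅
  x = 4: [0↦6, 1↦0, 2↦6, 3↦5, 4↦6, 5↦4, 6↦1]  zeros at y ∈ {1}
  x = 5: [0↦3, 1↦1, 2↦4, 3↦0, 4↦5, 5↦0, 6↦1]  zeros at y ∈ {3, 5}
  x = 6: [0↦0, 1↦5, 2↦1, 3↦4, 4↦2, 5↦4, 6↦5]  zeros at y ∈ {0}
Collecting zeros: affine points = {(0, 6), (4, 1), (5, 3), (5, 5), (6, 0)}.
Total count |C(F_7)_aff| = 5.


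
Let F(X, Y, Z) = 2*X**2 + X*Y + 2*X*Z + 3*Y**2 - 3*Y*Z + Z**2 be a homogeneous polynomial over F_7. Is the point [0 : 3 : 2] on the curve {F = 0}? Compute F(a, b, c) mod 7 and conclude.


F(0,3,2) ≡ 6 (mod 7); P is NOT on the curve.

Evaluate F(0, 3, 2) term-by-term (mod 7).
  2*X**2 ↦ 2·0·1·1 = 0
  X*Y ↦ 1·0·3·1 = 0
  2*X*Z ↦ 2·0·1·2 = 0
  3*Y**2 ↦ 3·1·9·1 = 27
  -3*Y*Z ↦ -3·1·3·2 = -18
  Z**2 ↦ 1·1·1·4 = 4
Sum: F(0, 3, 2) = (0) + (0) + (0) + (27) + (-18) + (4) = 13.
Reducing mod 7: 13 ≡ 6 (mod 7).
Since F(a, b, c) ≡ 6 ≠ 0 (mod 7), P does NOT lie on the curve.


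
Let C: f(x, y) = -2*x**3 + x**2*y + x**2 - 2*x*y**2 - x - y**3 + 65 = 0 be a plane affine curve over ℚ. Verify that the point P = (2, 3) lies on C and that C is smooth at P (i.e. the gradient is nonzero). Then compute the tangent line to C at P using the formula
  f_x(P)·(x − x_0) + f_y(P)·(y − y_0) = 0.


Tangent line at P: -27*x - 47*y + 195 = 0.

Step 1: f(2, 3) = 0, so P lies on C.
Step 2: partial derivatives
  f_x(x, y) = -6*x**2 + 2*x*y + 2*x - 2*y**2 - 1, f_y(x, y) = x**2 - 4*x*y - 3*y**2.
  f_x(P) = -27, f_y(P) = -47 (gradient nonzero, so P is smooth).
Step 3: tangent line at P: -27·(x − 2) + -47·(y − 3) = 0.
Expanding: -27*x - 47*y + 195 = 0.


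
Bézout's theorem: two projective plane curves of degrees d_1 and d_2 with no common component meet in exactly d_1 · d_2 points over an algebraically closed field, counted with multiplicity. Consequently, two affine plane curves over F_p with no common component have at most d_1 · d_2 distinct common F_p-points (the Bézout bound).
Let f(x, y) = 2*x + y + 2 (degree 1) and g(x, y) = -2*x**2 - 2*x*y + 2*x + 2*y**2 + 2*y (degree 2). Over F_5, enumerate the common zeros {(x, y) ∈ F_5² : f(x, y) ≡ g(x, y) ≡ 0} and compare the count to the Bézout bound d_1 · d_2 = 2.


Common zeros: {(2, 4)}; count = 1; Bézout bound = 2.

deg(f) = 1, deg(g) = 2, so Bézout bound = 2.
Scan x ∈ F_5. For each x, list the y ∈ F_5 with f(x, y) ≡ 0 and those with g(x, y) ≡ 0 (mod 5); the common zeros in that column are the intersection.
  x = 0: f ≡ 0 at y ∈ {3}; g ≡ 0 at y ∈ {0, 4}; common: ∅.
  x = 1: f ≡ 0 at y ∈ {1}; g ≡ 0 at y ∈ {0}; common: ∅.
  x = 2: f ≡ 0 at y ∈ {4}; g ≡ 0 at y ∈ {2, 4}; common: {4}.
  x = 3: f ≡ 0 at y ∈ {2}; g ≡ 0 at y ∈ ∅; common: ∅.
  x = 4: f ≡ 0 at y ∈ {0}; g ≡ 0 at y ∈ ∅; common: ∅.
Collecting: common zeros = {(2, 4)}, so the count is 1.
Comparison with the Bézout bound: 1 ≤ 2 = deg(f)·deg(g), as expected for curves with no common component (the affine F_5-count falls short of the bound because intersections may lie at infinity, over extension fields, or carry multiplicity).


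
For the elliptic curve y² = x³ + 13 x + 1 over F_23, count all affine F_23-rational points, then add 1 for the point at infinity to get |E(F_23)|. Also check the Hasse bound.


Affine points = {(0, 1), (0, 22), (2, 9), (2, 14), (4, 5), (4, 18), (10, 2), (10, 21), (11, 7), (11, 16), (14, 11), (14, 12), (15, 11), (15, 12), (16, 2), (16, 21), (17, 11), (17, 12), (18, 8), (18, 15), (19, 0), (20, 2), (20, 21), (21, 6), (21, 17)}; affine count = 25; |E(F_23)| = 26.

Discriminant check: Δ ∝ 4a³ + 27b² = 4·13³ + 27·1² = 4·2197 + 27·1 ≡ 6 (mod 23). Nonzero ⇒ E is nonsingular.
For each x ∈ F_23, compute rhs = x³ + 13·x + 1 mod 23, then count y ∈ F_23 with y² ≡ rhs.
  x = 0: rhs = 1, matching y values: 1, 22 (2 points).
  x = 1: rhs = 15, matching y values: none (0 points).
  x = 2: rhs = 12, matching y values: 9, 14 (2 points).
  x = 3: rhs = 21, matching y values: none (0 points).
  x = 4: rhs = 2, matching y values: 5, 18 (2 points).
  x = 5: rhs = 7, matching y values: none (0 points).
  x = 6: rhs = 19, matching y values: none (0 points).
  x = 7: rhs = 21, matching y values: none (0 points).
  x = 8: rhs = 19, matching y values: none (0 points).
  x = 9: rhs = 19, matching y values: none (0 points).
  x = 10: rhs = 4, matching y values: 2, 21 (2 points).
  x = 11: rhs = 3, matching y values: 7, 16 (2 points).
  x = 12: rhs = 22, matching y values: none (0 points).
  x = 13: rhs = 21, matching y values: none (0 points).
  x = 14: rhs = 6, matching y values: 11, 12 (2 points).
  x = 15: rhs = 6, matching y values: 11, 12 (2 points).
  x = 16: rhs = 4, matching y values: 2, 21 (2 points).
  x = 17: rhs = 6, matching y values: 11, 12 (2 points).
  x = 18: rhs = 18, matching y values: 8, 15 (2 points).
  x = 19: rhs = 0, matching y values: 0 (1 points).
  x = 20: rhs = 4, matching y values: 2, 21 (2 points).
  x = 21: rhs = 13, matching y values: 6, 17 (2 points).
  x = 22: rhs = 10, matching y values: none (0 points).
Total affine count: 25.
Full point count |E(F_23)| = 25 + 1 = 26.
Hasse bound: |26 − (23+1)| = |2| = 2 ≤ 2√23 ≈ 9.5917 ✓.


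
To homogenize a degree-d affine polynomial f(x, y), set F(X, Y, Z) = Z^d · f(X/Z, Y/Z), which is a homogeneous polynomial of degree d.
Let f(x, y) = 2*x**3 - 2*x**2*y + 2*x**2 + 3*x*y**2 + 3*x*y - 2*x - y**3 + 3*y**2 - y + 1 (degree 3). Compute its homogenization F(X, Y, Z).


F(X, Y, Z) = 2*X**3 - 2*X**2*Y + 2*X**2*Z + 3*X*Y**2 + 3*X*Y*Z - 2*X*Z**2 - Y**3 + 3*Y**2*Z - Y*Z**2 + Z**3

deg(f) = 3.
Substitute x = X/Z, y = Y/Z into f, then multiply by Z^3.
  monomial 2·x^3·y^0 ↦ 2·X^3·Y^0·Z^0.
  monomial -2·x^2·y^1 ↦ -2·X^2·Y^1·Z^0.
  monomial 2·x^2·y^0 ↦ 2·X^2·Y^0·Z^1.
  monomial 3·x^1·y^2 ↦ 3·X^1·Y^2·Z^0.
  monomial 3·x^1·y^1 ↦ 3·X^1·Y^1·Z^1.
  monomial -2·x^1·y^0 ↦ -2·X^1·Y^0·Z^2.
  monomial -1·x^0·y^3 ↦ -1·X^0·Y^3·Z^0.
  monomial 3·x^0·y^2 ↦ 3·X^0·Y^2·Z^1.
  monomial -1·x^0·y^1 ↦ -1·X^0·Y^1·Z^2.
  monomial 1·x^0·y^0 ↦ 1·X^0·Y^0·Z^3.
Collecting: F(X, Y, Z) = 2*X**3 - 2*X**2*Y + 2*X**2*Z + 3*X*Y**2 + 3*X*Y*Z - 2*X*Z**2 - Y**3 + 3*Y**2*Z - Y*Z**2 + Z**3.


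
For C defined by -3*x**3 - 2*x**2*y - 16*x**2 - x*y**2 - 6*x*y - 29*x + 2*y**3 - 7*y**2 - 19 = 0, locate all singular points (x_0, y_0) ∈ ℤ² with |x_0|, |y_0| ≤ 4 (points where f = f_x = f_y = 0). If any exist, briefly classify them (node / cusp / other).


Singular points: {(-2, 1)}; classification: cusp.

Compute partial derivatives:
  f_x = -9*x**2 - 4*x*y - 32*x - y**2 - 6*y - 29.
  f_y = -2*x**2 - 2*x*y - 6*x + 6*y**2 - 14*y.
Scan x_0 ∈ {−4, ..., 4}. For each x_0, f_y(x_0, y) is a polynomial in y; find its integer roots y ∈ {−4, ..., 4}, then test f_x and f at those candidates.
  x = -4: f_y(-4, y) = 6*y**2 - 6*y - 8; no integer root y with |y| ≤ 4.
  x = -3: f_y(-3, y) = 6*y**2 - 8*y; vanishes at y ∈ {0}. (-3, 0): f_x = -14 ≠ 0.
  x = -2: f_y(-2, y) = 6*y**2 - 10*y + 4; vanishes at y ∈ {1}. (-2, 1): f_x = 0, f = 0 — SINGULAR.
  x = -1: f_y(-1, y) = 6*y**2 - 12*y + 4; no integer root y with |y| ≤ 4.
  x = 0: f_y(0, y) = 6*y**2 - 14*y; vanishes at y ∈ {0}. (0, 0): f_x = -29 ≠ 0.
  x = 1: f_y(1, y) = 6*y**2 - 16*y - 8; no integer root y with |y| ≤ 4.
  x = 2: f_y(2, y) = 6*y**2 - 18*y - 20; no integer root y with |y| ≤ 4.
  x = 3: f_y(3, y) = 6*y**2 - 20*y - 36; no integer root y with |y| ≤ 4.
  x = 4: f_y(4, y) = 6*y**2 - 22*y - 56; no integer root y with |y| ≤ 4.
Only singular point on the grid: (-2, 1).
Classify: substitute x = -2 + u, y = 1 + v and expand: f = -3*u**3 - 2*u**2*v - u*v**2 + 2*v**3 + v**2.
No constant or linear terms (consistent with a singular point). Quadratic part: v**2. Cubic part: -3*u**3 - 2*u**2*v - u*v**2 + 2*v**3.
The quadratic part v**2 is a perfect square, so there is a single (double) tangent line v = 0, i.e. y = 1. Restricting the cubic part to that line (v = 0) leaves -3*u**3 ≠ 0, so f is not divisible by v and the branch is v² ≈ 3*u**3 to lowest order — this is a cusp.
Classification: cusp.


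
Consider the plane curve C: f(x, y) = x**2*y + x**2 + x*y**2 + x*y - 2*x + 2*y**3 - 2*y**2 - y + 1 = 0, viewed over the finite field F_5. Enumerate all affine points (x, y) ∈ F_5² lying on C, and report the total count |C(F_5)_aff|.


Affine F_5-points: {(0, 1), (1, 0), (2, 3), (3, 3), (4, 4)}; count = 5.

For each of the 25 pairs (x, y) ∈ F_5², evaluate f(x, y) mod 5. Record the zeros.
  x = 0: [0↦1, 1↦0, 2↦2, 3↦4, 4↦3]  zeros at y ∈ {1}
  x = 1: [0↦0, 1↦2, 2↦4, 3↦3, 4↦1]  zeros at y ∈ {0}
  x = 2: [0↦1, 1↦3, 2↦2, 3↦0, 4↦4]  zeros at y ∈ {3}
  x = 3: [0↦4, 1↦3, 2↦1, 3↦0, 4↦2]  zeros at y ∈ {3}
  x = 4: [0↦4, 1↦2, 2↦1, 3↦3, 4↦0]  zeros at y ∈ {4}
Collecting zeros: affine points = {(0, 1), (1, 0), (2, 3), (3, 3), (4, 4)}.
Total count |C(F_5)_aff| = 5.


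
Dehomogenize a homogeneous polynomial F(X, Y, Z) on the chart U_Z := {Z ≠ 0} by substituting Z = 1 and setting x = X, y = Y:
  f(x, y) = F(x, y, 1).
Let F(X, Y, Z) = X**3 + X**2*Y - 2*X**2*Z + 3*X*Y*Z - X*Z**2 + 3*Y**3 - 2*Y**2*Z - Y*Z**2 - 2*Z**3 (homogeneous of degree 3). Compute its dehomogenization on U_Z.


f(x, y) = x**3 + x**2*y - 2*x**2 + 3*x*y - x + 3*y**3 - 2*y**2 - y - 2

On U_Z we set Z = 1. Each monomial c·X^i·Y^j·Z^k in F becomes c·x^i·y^j·1^k = c·x^i·y^j.
Substituting Z = 1: F(X, Y, 1) = x**3 + x**2*y - 2*x**2 + 3*x*y - x + 3*y**3 - 2*y**2 - y - 2.
Note: deg(f) ≤ deg(F) = 3; strict inequality happens when F is divisible by Z (lost terms).


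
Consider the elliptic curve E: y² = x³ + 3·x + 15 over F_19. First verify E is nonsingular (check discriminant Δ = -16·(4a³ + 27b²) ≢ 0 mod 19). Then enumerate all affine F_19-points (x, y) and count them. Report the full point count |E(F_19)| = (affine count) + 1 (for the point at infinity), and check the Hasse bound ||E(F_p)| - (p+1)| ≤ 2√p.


Affine points = {(1, 0), (8, 0), (9, 7), (9, 12), (10, 0), (11, 7), (11, 12), (13, 3), (13, 16), (16, 6), (16, 13), (17, 1), (17, 18), (18, 7), (18, 12)}; affine count = 15; |E(F_19)| = 16.

Discriminant check: Δ ∝ 4a³ + 27b² = 4·3³ + 27·15² = 4·27 + 27·225 ≡ 8 (mod 19). Nonzero ⇒ E is nonsingular.
For each x ∈ F_19, compute rhs = x³ + 3·x + 15 mod 19, then count y ∈ F_19 with y² ≡ rhs.
  x = 0: rhs = 15, matching y values: none (0 points).
  x = 1: rhs = 0, matching y values: 0 (1 points).
  x = 2: rhs = 10, matching y values: none (0 points).
  x = 3: rhs = 13, matching y values: none (0 points).
  x = 4: rhs = 15, matching y values: none (0 points).
  x = 5: rhs = 3, matching y values: none (0 points).
  x = 6: rhs = 2, matching y values: none (0 points).
  x = 7: rhs = 18, matching y values: none (0 points).
  x = 8: rhs = 0, matching y values: 0 (1 points).
  x = 9: rhs = 11, matching y values: 7, 12 (2 points).
  x = 10: rhs = 0, matching y values: 0 (1 points).
  x = 11: rhs = 11, matching y values: 7, 12 (2 points).
  x = 12: rhs = 12, matching y values: none (0 points).
  x = 13: rhs = 9, matching y values: 3, 16 (2 points).
  x = 14: rhs = 8, matching y values: none (0 points).
  x = 15: rhs = 15, matching y values: none (0 points).
  x = 16: rhs = 17, matching y values: 6, 13 (2 points).
  x = 17: rhs = 1, matching y values: 1, 18 (2 points).
  x = 18: rhs = 11, matching y values: 7, 12 (2 points).
Total affine count: 15.
Full point count |E(F_19)| = 15 + 1 = 16.
Hasse bound: |16 − (19+1)| = |-4| = 4 ≤ 2√19 ≈ 8.7178 ✓.


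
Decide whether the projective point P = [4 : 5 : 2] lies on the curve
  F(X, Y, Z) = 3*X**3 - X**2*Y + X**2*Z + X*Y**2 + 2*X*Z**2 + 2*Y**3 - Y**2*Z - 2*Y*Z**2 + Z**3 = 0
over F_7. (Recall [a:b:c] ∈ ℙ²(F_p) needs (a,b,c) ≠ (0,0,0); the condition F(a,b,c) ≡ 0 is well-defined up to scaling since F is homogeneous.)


F(4,5,2) ≡ 3 (mod 7); P is NOT on the curve.

Evaluate F(4, 5, 2) term-by-term (mod 7).
  3*X**3 ↦ 3·64·1·1 = 192
  -X**2*Y ↦ -1·16·5·1 = -80
  X**2*Z ↦ 1·16·1·2 = 32
  X*Y**2 ↦ 1·4·25·1 = 100
  2*X*Z**2 ↦ 2·4·1·4 = 32
  2*Y**3 ↦ 2·1·125·1 = 250
  -Y**2*Z ↦ -1·1·25·2 = -50
  -2*Y*Z**2 ↦ -2·1·5·4 = -40
  Z**3 ↦ 1·1·1·8 = 8
Sum: F(4, 5, 2) = (192) + (-80) + (32) + (100) + (32) + (250) + (-50) + (-40) + (8) = 444.
Reducing mod 7: 444 ≡ 3 (mod 7).
Since F(a, b, c) ≡ 3 ≠ 0 (mod 7), P does NOT lie on the curve.


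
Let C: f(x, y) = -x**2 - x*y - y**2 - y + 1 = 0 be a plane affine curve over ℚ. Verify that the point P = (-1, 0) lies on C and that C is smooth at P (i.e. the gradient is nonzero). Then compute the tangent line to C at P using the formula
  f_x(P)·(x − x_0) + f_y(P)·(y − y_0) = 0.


Tangent line at P: 2*x + 2 = 0.

Step 1: f(-1, 0) = 0, so P lies on C.
Step 2: partial derivatives
  f_x(x, y) = -2*x - y, f_y(x, y) = -x - 2*y - 1.
  f_x(P) = 2, f_y(P) = 0 (gradient nonzero, so P is smooth).
Step 3: tangent line at P: 2·(x − -1) + 0·(y − 0) = 0.
Expanding: 2*x + 2 = 0.


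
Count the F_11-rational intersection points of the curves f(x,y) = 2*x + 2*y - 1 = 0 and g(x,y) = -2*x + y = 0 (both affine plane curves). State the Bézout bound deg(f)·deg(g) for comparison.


Common zeros: {(2, 4)}; count = 1; Bézout bound = 1.

deg(f) = 1, deg(g) = 1, so Bézout bound = 1.
Scan x ∈ F_11. For each x, list the y ∈ F_11 with f(x, y) ≡ 0 and those with g(x, y) ≡ 0 (mod 11); the common zeros in that column are the intersection.
  x = 0: f ≡ 0 at y ∈ {6}; g ≡ 0 at y ∈ {0}; common: ∅.
  x = 1: f ≡ 0 at y ∈ {5}; g ≡ 0 at y ∈ {2}; common: ∅.
  x = 2: f ≡ 0 at y ∈ {4}; g ≡ 0 at y ∈ {4}; common: {4}.
  x = 3: f ≡ 0 at y ∈ {3}; g ≡ 0 at y ∈ {6}; common: ∅.
  x = 4: f ≡ 0 at y ∈ {2}; g ≡ 0 at y ∈ {8}; common: ∅.
  x = 5: f ≡ 0 at y ∈ {1}; g ≡ 0 at y ∈ {10}; common: ∅.
  x = 6: f ≡ 0 at y ∈ {0}; g ≡ 0 at y ∈ {1}; common: ∅.
  x = 7: f ≡ 0 at y ∈ {10}; g ≡ 0 at y ∈ {3}; common: ∅.
  x = 8: f ≡ 0 at y ∈ {9}; g ≡ 0 at y ∈ {5}; common: ∅.
  x = 9: f ≡ 0 at y ∈ {8}; g ≡ 0 at y ∈ {7}; common: ∅.
  x = 10: f ≡ 0 at y ∈ {7}; g ≡ 0 at y ∈ {9}; common: ∅.
Collecting: common zeros = {(2, 4)}, so the count is 1.
Comparison with the Bézout bound: 1 ≤ 1 = deg(f)·deg(g), as expected for curves with no common component (the bound is attained).


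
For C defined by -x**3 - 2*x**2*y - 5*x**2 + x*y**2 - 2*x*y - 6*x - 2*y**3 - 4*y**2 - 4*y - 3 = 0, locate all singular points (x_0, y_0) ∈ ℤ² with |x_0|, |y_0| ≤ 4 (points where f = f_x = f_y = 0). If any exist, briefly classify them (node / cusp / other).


Singular points: {(-1, -1)}; classification: cusp.

Compute partial derivatives:
  f_x = -3*x**2 - 4*x*y - 10*x + y**2 - 2*y - 6.
  f_y = -2*x**2 + 2*x*y - 2*x - 6*y**2 - 8*y - 4.
Scan x_0 ∈ {−4, ..., 4}. For each x_0, f_y(x_0, y) is a polynomial in y; find its integer roots y ∈ {−4, ..., 4}, then test f_x and f at those candidates.
  x = -4: f_y(-4, y) = -6*y**2 - 16*y - 28; no integer root y with |y| ≤ 4.
  x = -3: f_y(-3, y) = -6*y**2 - 14*y - 16; no integer root y with |y| ≤ 4.
  x = -2: f_y(-2, y) = -6*y**2 - 12*y - 8; no integer root y with |y| ≤ 4.
  x = -1: f_y(-1, y) = -6*y**2 - 10*y - 4; vanishes at y ∈ {-1}. (-1, -1): f_x = 0, f = 0 — SINGULAR.
  x = 0: f_y(0, y) = -6*y**2 - 8*y - 4; no integer root y with |y| ≤ 4.
  x = 1: f_y(1, y) = -6*y**2 - 6*y - 8; no integer root y with |y| ≤ 4.
  x = 2: f_y(2, y) = -6*y**2 - 4*y - 16; no integer root y with |y| ≤ 4.
  x = 3: f_y(3, y) = -6*y**2 - 2*y - 28; no integer root y with |y| ≤ 4.
  x = 4: f_y(4, y) = -6*y**2 - 44; no integer root y with |y| ≤ 4.
Only singular point on the grid: (-1, -1).
Classify: substitute x = -1 + u, y = -1 + v and expand: f = -u**3 - 2*u**2*v + u*v**2 - 2*v**3 + v**2.
No constant or linear terms (consistent with a singular point). Quadratic part: v**2. Cubic part: -u**3 - 2*u**2*v + u*v**2 - 2*v**3.
The quadratic part v**2 is a perfect square, so there is a single (double) tangent line v = 0, i.e. y = -1. Restricting the cubic part to that line (v = 0) leaves -u**3 ≠ 0, so f is not divisible by v and the branch is v² ≈ u**3 to lowest order — this is a cusp.
Classification: cusp.


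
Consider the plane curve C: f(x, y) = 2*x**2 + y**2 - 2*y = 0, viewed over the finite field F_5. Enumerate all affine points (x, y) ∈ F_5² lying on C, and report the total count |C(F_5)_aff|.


Affine F_5-points: {(0, 0), (0, 2), (1, 3), (1, 4), (4, 3), (4, 4)}; count = 6.

For each of the 25 pairs (x, y) ∈ F_5², evaluate f(x, y) mod 5. Record the zeros.
  x = 0: [0↦0, 1↦4, 2↦0, 3↦3, 4↦3]  zeros at y ∈ {0, 2}
  x = 1: [0↦2, 1↦1, 2↦2, 3↦0, 4↦0]  zeros at y ∈ {3, 4}
  x = 2: [0↦3, 1↦2, 2↦3, 3↦1, 4↦1]  zeros at y ∈ ∅
  x = 3: [0↦3, 1↦2, 2↦3, 3↦1, 4↦1]  zeros at y ∈ ∅
  x = 4: [0↦2, 1↦1, 2↦2, 3↦0, 4↦0]  zeros at y ∈ {3, 4}
Collecting zeros: affine points = {(0, 0), (0, 2), (1, 3), (1, 4), (4, 3), (4, 4)}.
Total count |C(F_5)_aff| = 6.


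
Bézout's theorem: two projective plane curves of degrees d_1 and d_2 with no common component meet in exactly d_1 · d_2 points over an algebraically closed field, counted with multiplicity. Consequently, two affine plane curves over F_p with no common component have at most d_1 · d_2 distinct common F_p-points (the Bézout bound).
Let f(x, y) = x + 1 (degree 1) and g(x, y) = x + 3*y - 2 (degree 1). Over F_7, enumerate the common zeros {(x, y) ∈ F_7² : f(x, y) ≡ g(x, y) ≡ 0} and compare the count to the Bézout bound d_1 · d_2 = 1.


Common zeros: {(6, 1)}; count = 1; Bézout bound = 1.

deg(f) = 1, deg(g) = 1, so Bézout bound = 1.
Scan x ∈ F_7. For each x, list the y ∈ F_7 with f(x, y) ≡ 0 and those with g(x, y) ≡ 0 (mod 7); the common zeros in that column are the intersection.
  x = 0: f ≡ 0 at y ∈ ∅; g ≡ 0 at y ∈ {3}; common: ∅.
  x = 1: f ≡ 0 at y ∈ ∅; g ≡ 0 at y ∈ {5}; common: ∅.
  x = 2: f ≡ 0 at y ∈ ∅; g ≡ 0 at y ∈ {0}; common: ∅.
  x = 3: f ≡ 0 at y ∈ ∅; g ≡ 0 at y ∈ {2}; common: ∅.
  x = 4: f ≡ 0 at y ∈ ∅; g ≡ 0 at y ∈ {4}; common: ∅.
  x = 5: f ≡ 0 at y ∈ ∅; g ≡ 0 at y ∈ {6}; common: ∅.
  x = 6: f ≡ 0 at y ∈ {0, 1, 2, 3, 4, 5, 6}; g ≡ 0 at y ∈ {1}; common: {1}.
Collecting: common zeros = {(6, 1)}, so the count is 1.
Comparison with the Bézout bound: 1 ≤ 1 = deg(f)·deg(g), as expected for curves with no common component (the bound is attained).


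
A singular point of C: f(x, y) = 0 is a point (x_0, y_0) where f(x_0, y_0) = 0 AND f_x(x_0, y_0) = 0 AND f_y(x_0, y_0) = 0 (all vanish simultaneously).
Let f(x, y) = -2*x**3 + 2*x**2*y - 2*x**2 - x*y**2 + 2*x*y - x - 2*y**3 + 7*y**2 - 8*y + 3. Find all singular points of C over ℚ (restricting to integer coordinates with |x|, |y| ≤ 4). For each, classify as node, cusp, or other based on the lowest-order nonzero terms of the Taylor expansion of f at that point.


Singular points: {(0, 1)}; classification: cusp.

Compute partial derivatives:
  f_x = -6*x**2 + 4*x*y - 4*x - y**2 + 2*y - 1.
  f_y = 2*x**2 - 2*x*y + 2*x - 6*y**2 + 14*y - 8.
Scan x_0 ∈ {−4, ..., 4}. For each x_0, f_y(x_0, y) is a polynomial in y; find its integer roots y ∈ {−4, ..., 4}, then test f_x and f at those candidates.
  x = -4: f_y(-4, y) = -6*y**2 + 22*y + 16; no integer root y with |y| ≤ 4.
  x = -3: f_y(-3, y) = -6*y**2 + 20*y + 4; no integer root y with |y| ≤ 4.
  x = -2: f_y(-2, y) = -6*y**2 + 18*y - 4; no integer root y with |y| ≤ 4.
  x = -1: f_y(-1, y) = -6*y**2 + 16*y - 8; vanishes at y ∈ {2}. (-1, 2): f_x = -11 ≠ 0.
  x = 0: f_y(0, y) = -6*y**2 + 14*y - 8; vanishes at y ∈ {1}. (0, 1): f_x = 0, f = 0 — SINGULAR.
  x = 1: f_y(1, y) = -6*y**2 + 12*y - 4; no integer root y with |y| ≤ 4.
  x = 2: f_y(2, y) = -6*y**2 + 10*y + 4; vanishes at y ∈ {2}. (2, 2): f_x = -17 ≠ 0.
  x = 3: f_y(3, y) = -6*y**2 + 8*y + 16; no integer root y with |y| ≤ 4.
  x = 4: f_y(4, y) = -6*y**2 + 6*y + 32; no integer root y with |y| ≤ 4.
Only singular point on the grid: (0, 1).
Classify: substitute x = 0 + u, y = 1 + v and expand: f = -2*u**3 + 2*u**2*v - u*v**2 - 2*v**3 + v**2.
No constant or linear terms (consistent with a singular point). Quadratic part: v**2. Cubic part: -2*u**3 + 2*u**2*v - u*v**2 - 2*v**3.
The quadratic part v**2 is a perfect square, so there is a single (double) tangent line v = 0, i.e. y = 1. Restricting the cubic part to that line (v = 0) leaves -2*u**3 ≠ 0, so f is not divisible by v and the branch is v² ≈ 2*u**3 to lowest order — this is a cusp.
Classification: cusp.


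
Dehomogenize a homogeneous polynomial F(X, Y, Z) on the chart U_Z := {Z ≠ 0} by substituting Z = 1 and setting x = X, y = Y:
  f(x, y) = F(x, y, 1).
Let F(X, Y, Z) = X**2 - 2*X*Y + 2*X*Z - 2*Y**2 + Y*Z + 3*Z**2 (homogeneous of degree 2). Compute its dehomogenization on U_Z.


f(x, y) = x**2 - 2*x*y + 2*x - 2*y**2 + y + 3

On U_Z we set Z = 1. Each monomial c·X^i·Y^j·Z^k in F becomes c·x^i·y^j·1^k = c·x^i·y^j.
Substituting Z = 1: F(X, Y, 1) = x**2 - 2*x*y + 2*x - 2*y**2 + y + 3.
Note: deg(f) ≤ deg(F) = 2; strict inequality happens when F is divisible by Z (lost terms).


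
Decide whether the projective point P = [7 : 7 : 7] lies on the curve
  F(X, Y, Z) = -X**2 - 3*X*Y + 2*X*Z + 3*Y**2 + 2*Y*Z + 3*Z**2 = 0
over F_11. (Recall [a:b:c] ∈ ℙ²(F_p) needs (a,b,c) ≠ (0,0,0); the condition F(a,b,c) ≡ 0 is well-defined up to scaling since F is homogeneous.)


F(7,7,7) ≡ 8 (mod 11); P is NOT on the curve.

Evaluate F(7, 7, 7) term-by-term (mod 11).
  -X**2 ↦ -1·49·1·1 = -49
  -3*X*Y ↦ -3·7·7·1 = -147
  2*X*Z ↦ 2·7·1·7 = 98
  3*Y**2 ↦ 3·1·49·1 = 147
  2*Y*Z ↦ 2·1·7·7 = 98
  3*Z**2 ↦ 3·1·1·49 = 147
Sum: F(7, 7, 7) = (-49) + (-147) + (98) + (147) + (98) + (147) = 294.
Reducing mod 11: 294 ≡ 8 (mod 11).
Since F(a, b, c) ≡ 8 ≠ 0 (mod 11), P does NOT lie on the curve.


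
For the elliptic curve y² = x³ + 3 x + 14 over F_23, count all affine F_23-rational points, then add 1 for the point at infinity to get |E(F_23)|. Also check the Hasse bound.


Affine points = {(1, 8), (1, 15), (3, 2), (3, 21), (5, 4), (5, 19), (6, 8), (6, 15), (10, 3), (10, 20), (16, 8), (16, 15), (18, 9), (18, 14), (20, 1), (20, 22), (21, 0)}; affine count = 17; |E(F_23)| = 18.

Discriminant check: Δ ∝ 4a³ + 27b² = 4·3³ + 27·14² = 4·27 + 27·196 ≡ 18 (mod 23). Nonzero ⇒ E is nonsingular.
For each x ∈ F_23, compute rhs = x³ + 3·x + 14 mod 23, then count y ∈ F_23 with y² ≡ rhs.
  x = 0: rhs = 14, matching y values: none (0 points).
  x = 1: rhs = 18, matching y values: 8, 15 (2 points).
  x = 2: rhs = 5, matching y values: none (0 points).
  x = 3: rhs = 4, matching y values: 2, 21 (2 points).
  x = 4: rhs = 21, matching y values: none (0 points).
  x = 5: rhs = 16, matching y values: 4, 19 (2 points).
  x = 6: rhs = 18, matching y values: 8, 15 (2 points).
  x = 7: rhs = 10, matching y values: none (0 points).
  x = 8: rhs = 21, matching y values: none (0 points).
  x = 9: rhs = 11, matching y values: none (0 points).
  x = 10: rhs = 9, matching y values: 3, 20 (2 points).
  x = 11: rhs = 21, matching y values: none (0 points).
  x = 12: rhs = 7, matching y values: none (0 points).
  x = 13: rhs = 19, matching y values: none (0 points).
  x = 14: rhs = 17, matching y values: none (0 points).
  x = 15: rhs = 7, matching y values: none (0 points).
  x = 16: rhs = 18, matching y values: 8, 15 (2 points).
  x = 17: rhs = 10, matching y values: none (0 points).
  x = 18: rhs = 12, matching y values: 9, 14 (2 points).
  x = 19: rhs = 7, matching y values: none (0 points).
  x = 20: rhs = 1, matching y values: 1, 22 (2 points).
  x = 21: rhs = 0, matching y values: 0 (1 points).
  x = 22: rhs = 10, matching y values: none (0 points).
Total affine count: 17.
Full point count |E(F_23)| = 17 + 1 = 18.
Hasse bound: |18 − (23+1)| = |-6| = 6 ≤ 2√23 ≈ 9.5917 ✓.


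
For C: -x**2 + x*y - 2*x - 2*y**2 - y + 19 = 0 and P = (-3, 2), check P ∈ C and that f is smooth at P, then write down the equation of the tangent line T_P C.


Tangent line at P: 6*x - 12*y + 42 = 0.

Step 1: f(-3, 2) = 0, so P lies on C.
Step 2: partial derivatives
  f_x(x, y) = -2*x + y - 2, f_y(x, y) = x - 4*y - 1.
  f_x(P) = 6, f_y(P) = -12 (gradient nonzero, so P is smooth).
Step 3: tangent line at P: 6·(x − -3) + -12·(y − 2) = 0.
Expanding: 6*x - 12*y + 42 = 0.


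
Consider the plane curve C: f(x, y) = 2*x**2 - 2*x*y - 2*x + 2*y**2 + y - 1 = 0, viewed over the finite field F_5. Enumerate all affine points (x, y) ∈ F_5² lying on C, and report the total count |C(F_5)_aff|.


Affine F_5-points: {(0, 3), (0, 4), (1, 1), (1, 2), (2, 2), (4, 3)}; count = 6.

For each of the 25 pairs (x, y) ∈ F_5², evaluate f(x, y) mod 5. Record the zeros.
  x = 0: [0↦4, 1↦2, 2↦4, 3↦0, 4↦0]  zeros at y ∈ {3, 4}
  x = 1: [0↦4, 1↦0, 2↦0, 3↦4, 4↦2]  zeros at y ∈ {1, 2}
  x = 2: [0↦3, 1↦2, 2↦0, 3↦2, 4↦3]  zeros at y ∈ {2}
  x = 3: [0↦1, 1↦3, 2↦4, 3↦4, 4↦3]  zeros at y ∈ ∅
  x = 4: [0↦3, 1↦3, 2↦2, 3↦0, 4↦2]  zeros at y ∈ {3}
Collecting zeros: affine points = {(0, 3), (0, 4), (1, 1), (1, 2), (2, 2), (4, 3)}.
Total count |C(F_5)_aff| = 6.


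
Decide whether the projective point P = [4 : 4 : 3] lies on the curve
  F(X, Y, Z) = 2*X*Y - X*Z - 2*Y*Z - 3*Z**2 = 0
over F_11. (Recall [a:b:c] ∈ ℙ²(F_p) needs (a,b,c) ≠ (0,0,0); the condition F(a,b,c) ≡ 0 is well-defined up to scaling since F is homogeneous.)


F(4,4,3) ≡ 2 (mod 11); P is NOT on the curve.

Evaluate F(4, 4, 3) term-by-term (mod 11).
  2*X*Y ↦ 2·4·4·1 = 32
  -X*Z ↦ -1·4·1·3 = -12
  -2*Y*Z ↦ -2·1·4·3 = -24
  -3*Z**2 ↦ -3·1·1·9 = -27
Sum: F(4, 4, 3) = (32) + (-12) + (-24) + (-27) = -31.
Reducing mod 11: -31 ≡ 2 (mod 11).
Since F(a, b, c) ≡ 2 ≠ 0 (mod 11), P does NOT lie on the curve.


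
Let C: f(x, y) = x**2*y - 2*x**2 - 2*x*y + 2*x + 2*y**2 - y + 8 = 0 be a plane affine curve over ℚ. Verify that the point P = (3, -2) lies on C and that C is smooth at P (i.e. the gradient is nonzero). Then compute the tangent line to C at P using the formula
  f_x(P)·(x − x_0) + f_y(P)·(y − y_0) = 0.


Tangent line at P: -18*x - 6*y + 42 = 0.

Step 1: f(3, -2) = 0, so P lies on C.
Step 2: partial derivatives
  f_x(x, y) = 2*x*y - 4*x - 2*y + 2, f_y(x, y) = x**2 - 2*x + 4*y - 1.
  f_x(P) = -18, f_y(P) = -6 (gradient nonzero, so P is smooth).
Step 3: tangent line at P: -18·(x − 3) + -6·(y − -2) = 0.
Expanding: -18*x - 6*y + 42 = 0.


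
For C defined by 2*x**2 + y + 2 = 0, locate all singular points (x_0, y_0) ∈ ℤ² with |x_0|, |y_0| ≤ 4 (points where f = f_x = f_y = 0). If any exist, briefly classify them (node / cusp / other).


No singular points in the scanned grid; C is smooth there.

Compute partial derivatives:
  f_x = 4*x.
  f_y = 1.
f_y = 1 is a nonzero constant, so f_y never vanishes: no point (x, y) can satisfy f = f_x = f_y = 0. In particular no (x, y) ∈ {−4, ..., 4}² is singular; the curve is smooth.


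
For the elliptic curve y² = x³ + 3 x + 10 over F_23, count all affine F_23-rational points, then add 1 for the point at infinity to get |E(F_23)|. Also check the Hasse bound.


Affine points = {(2, 1), (2, 22), (3, 0), (5, 9), (5, 14), (7, 11), (7, 12), (12, 7), (12, 16), (14, 6), (14, 17), (15, 7), (15, 16), (17, 11), (17, 12), (18, 10), (18, 13), (19, 7), (19, 16), (22, 11), (22, 12)}; affine count = 21; |E(F_23)| = 22.

Discriminant check: Δ ∝ 4a³ + 27b² = 4·3³ + 27·10² = 4·27 + 27·100 ≡ 2 (mod 23). Nonzero ⇒ E is nonsingular.
For each x ∈ F_23, compute rhs = x³ + 3·x + 10 mod 23, then count y ∈ F_23 with y² ≡ rhs.
  x = 0: rhs = 10, matching y values: none (0 points).
  x = 1: rhs = 14, matching y values: none (0 points).
  x = 2: rhs = 1, matching y values: 1, 22 (2 points).
  x = 3: rhs = 0, matching y values: 0 (1 points).
  x = 4: rhs = 17, matching y values: none (0 points).
  x = 5: rhs = 12, matching y values: 9, 14 (2 points).
  x = 6: rhs = 14, matching y values: none (0 points).
  x = 7: rhs = 6, matching y values: 11, 12 (2 points).
  x = 8: rhs = 17, matching y values: none (0 points).
  x = 9: rhs = 7, matching y values: none (0 points).
  x = 10: rhs = 5, matching y values: none (0 points).
  x = 11: rhs = 17, matching y values: none (0 points).
  x = 12: rhs = 3, matching y values: 7, 16 (2 points).
  x = 13: rhs = 15, matching y values: none (0 points).
  x = 14: rhs = 13, matching y values: 6, 17 (2 points).
  x = 15: rhs = 3, matching y values: 7, 16 (2 points).
  x = 16: rhs = 14, matching y values: none (0 points).
  x = 17: rhs = 6, matching y values: 11, 12 (2 points).
  x = 18: rhs = 8, matching y values: 10, 13 (2 points).
  x = 19: rhs = 3, matching y values: 7, 16 (2 points).
  x = 20: rhs = 20, matching y values: none (0 points).
  x = 21: rhs = 19, matching y values: none (0 points).
  x = 22: rhs = 6, matching y values: 11, 12 (2 points).
Total affine count: 21.
Full point count |E(F_23)| = 21 + 1 = 22.
Hasse bound: |22 − (23+1)| = |-2| = 2 ≤ 2√23 ≈ 9.5917 ✓.
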